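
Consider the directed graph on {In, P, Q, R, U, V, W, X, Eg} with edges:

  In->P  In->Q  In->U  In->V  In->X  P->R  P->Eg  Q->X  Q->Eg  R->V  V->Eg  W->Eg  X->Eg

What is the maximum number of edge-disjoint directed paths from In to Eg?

Assign every edge capacity 1; by Menger, the answer equals the max flow.
Path In→P→Eg (+1); total 1.
Path In→Q→Eg (+1); total 2.
Path In→V→Eg (+1); total 3.
Path In→X→Eg (+1); total 4.
No residual In→Eg path; max flow = 4.
Certifying cut of size 4: {In→P, In→Q, In→V, In→X}.

4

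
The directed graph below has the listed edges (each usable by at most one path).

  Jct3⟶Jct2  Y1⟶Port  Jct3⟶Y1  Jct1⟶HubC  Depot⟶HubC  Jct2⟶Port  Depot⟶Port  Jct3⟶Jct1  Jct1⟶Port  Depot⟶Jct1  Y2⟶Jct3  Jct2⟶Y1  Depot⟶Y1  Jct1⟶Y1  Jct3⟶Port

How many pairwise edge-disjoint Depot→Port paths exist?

3

Assign every edge capacity 1; by Menger, the answer equals the max flow.
Path Depot→Port (+1); total 1.
Path Depot→Jct1→Port (+1); total 2.
Path Depot→Y1→Port (+1); total 3.
No residual Depot→Port path; max flow = 3.
Certifying cut of size 3: {Depot→Jct1, Depot→Port, Depot→Y1}.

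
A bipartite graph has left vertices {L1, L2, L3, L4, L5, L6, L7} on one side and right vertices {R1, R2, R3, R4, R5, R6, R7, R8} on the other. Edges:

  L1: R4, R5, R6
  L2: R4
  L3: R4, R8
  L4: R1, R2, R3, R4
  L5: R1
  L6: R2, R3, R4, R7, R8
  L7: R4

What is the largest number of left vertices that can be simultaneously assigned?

6

Unit-capacity flow: source→left, listed edges, right→sink; max matching = max flow.
Augmenting path L1→R4 (+1); matched 1.
Augmenting path L3→R8 (+1); matched 2.
Augmenting path L4→R1 (+1); matched 3.
Augmenting path L6→R2 (+1); matched 4.
Augmenting path L2→R4→L1→R5 (+1); matched 5.
Augmenting path L5→R1→L4→R3 (+1); matched 6.
No augmenting path remains; maximum matching = 6.
König certificate: {L1, L3, L4, L5, L6, R4} is a vertex cover of size 6 (every listed pair touches it), so no matching can be larger.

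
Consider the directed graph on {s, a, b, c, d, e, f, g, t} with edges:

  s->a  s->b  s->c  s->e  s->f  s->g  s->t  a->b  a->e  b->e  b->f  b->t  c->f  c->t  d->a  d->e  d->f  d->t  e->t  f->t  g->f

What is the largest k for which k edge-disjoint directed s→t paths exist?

Assign every edge capacity 1; by Menger, the answer equals the max flow.
Path s→t (+1); total 1.
Path s→b→t (+1); total 2.
Path s→c→t (+1); total 3.
Path s→e→t (+1); total 4.
Path s→f→t (+1); total 5.
No residual s→t path; max flow = 5.
Certifying cut of size 5: {b→t, e→t, f→t, s→c, s→t}.

5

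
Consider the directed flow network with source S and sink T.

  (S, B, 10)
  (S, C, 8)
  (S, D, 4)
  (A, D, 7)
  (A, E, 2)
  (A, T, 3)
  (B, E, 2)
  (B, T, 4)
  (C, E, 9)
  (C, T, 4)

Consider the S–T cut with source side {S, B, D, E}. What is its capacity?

Edges leaving {S, B, D, E}: S→C (8), B→T (4).
Cut capacity = 8 + 4 = 12.

12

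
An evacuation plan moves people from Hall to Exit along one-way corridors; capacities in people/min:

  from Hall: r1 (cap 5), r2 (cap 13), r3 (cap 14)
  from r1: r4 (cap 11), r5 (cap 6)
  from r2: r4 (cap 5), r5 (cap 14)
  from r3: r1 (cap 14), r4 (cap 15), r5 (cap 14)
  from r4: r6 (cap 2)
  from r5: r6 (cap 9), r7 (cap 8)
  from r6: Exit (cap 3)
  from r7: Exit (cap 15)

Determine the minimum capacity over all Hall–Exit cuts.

11

Augment Hall→r1→r4→r6→Exit: bottleneck 2, flow now 2.
Augment Hall→r1→r5→r6→Exit: bottleneck 1, flow now 3.
Augment Hall→r1→r5→r7→Exit: bottleneck 2, flow now 5.
Augment Hall→r2→r5→r7→Exit: bottleneck 6, flow now 11.
No augmenting path remains; maximum flow = 11.
By max-flow min-cut, the minimum cut capacity equals the max flow.
In the residual graph, reachable from Hall: {Hall, r1, r2, r3, r4, r5, r6}.
Min-cut edges: r5→r7 (8), r6→Exit (3); capacity 8 + 3 = 11.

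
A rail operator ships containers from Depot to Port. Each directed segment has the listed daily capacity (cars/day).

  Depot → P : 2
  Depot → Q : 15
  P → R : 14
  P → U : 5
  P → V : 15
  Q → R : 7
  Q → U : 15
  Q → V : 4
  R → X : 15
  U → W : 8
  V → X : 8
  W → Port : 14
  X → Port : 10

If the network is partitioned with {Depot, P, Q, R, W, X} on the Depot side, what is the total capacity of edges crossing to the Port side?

63

Edges leaving {Depot, P, Q, R, W, X}: P→U (5), P→V (15), Q→U (15), Q→V (4), W→Port (14), X→Port (10).
Cut capacity = 5 + 15 + 15 + 4 + 14 + 10 = 63.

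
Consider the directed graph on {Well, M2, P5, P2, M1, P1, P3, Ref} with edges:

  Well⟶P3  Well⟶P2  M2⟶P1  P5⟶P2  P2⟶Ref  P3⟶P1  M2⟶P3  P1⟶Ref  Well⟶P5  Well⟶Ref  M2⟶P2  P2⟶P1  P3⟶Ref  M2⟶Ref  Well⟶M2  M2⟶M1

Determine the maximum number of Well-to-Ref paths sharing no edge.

5

Assign every edge capacity 1; by Menger, the answer equals the max flow.
Path Well→Ref (+1); total 1.
Path Well→M2→Ref (+1); total 2.
Path Well→P2→Ref (+1); total 3.
Path Well→P3→Ref (+1); total 4.
Path Well→P5→P2→P1→Ref (+1); total 5.
No residual Well→Ref path; max flow = 5.
Certifying cut of size 5: {Well→M2, Well→P2, Well→P3, Well→P5, Well→Ref}.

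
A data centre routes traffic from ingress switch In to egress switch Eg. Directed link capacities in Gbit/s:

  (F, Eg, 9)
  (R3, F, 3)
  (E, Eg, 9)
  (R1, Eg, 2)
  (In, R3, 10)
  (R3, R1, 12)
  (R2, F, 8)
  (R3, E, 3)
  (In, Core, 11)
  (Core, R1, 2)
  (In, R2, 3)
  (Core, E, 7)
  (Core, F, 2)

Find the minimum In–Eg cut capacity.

Augment In→R3→E→Eg: bottleneck 3, flow now 3.
Augment In→R3→R1→Eg: bottleneck 2, flow now 5.
Augment In→R3→F→Eg: bottleneck 3, flow now 8.
Augment In→R2→F→Eg: bottleneck 3, flow now 11.
Augment In→Core→E→Eg: bottleneck 6, flow now 17.
Augment In→Core→F→Eg: bottleneck 2, flow now 19.
No augmenting path remains; maximum flow = 19.
By max-flow min-cut, the minimum cut capacity equals the max flow.
In the residual graph, reachable from In: {In, R3, Core, E, R1}.
Min-cut edges: In→R2 (3), R3→F (3), Core→F (2), E→Eg (9), R1→Eg (2); capacity 3 + 3 + 2 + 9 + 2 = 19.

19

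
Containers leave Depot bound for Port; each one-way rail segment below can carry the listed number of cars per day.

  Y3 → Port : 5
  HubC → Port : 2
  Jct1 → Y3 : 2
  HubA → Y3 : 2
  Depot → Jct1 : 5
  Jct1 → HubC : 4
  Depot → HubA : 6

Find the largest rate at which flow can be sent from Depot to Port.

6

Augment Depot→Jct1→HubC→Port: bottleneck 2, flow now 2.
Augment Depot→Jct1→Y3→Port: bottleneck 2, flow now 4.
Augment Depot→HubA→Y3→Port: bottleneck 2, flow now 6.
No augmenting path remains; maximum flow = 6.
In the residual graph, reachable from Depot: {Depot, Jct1, HubA, HubC}.
Min-cut edges: Jct1→Y3 (2), HubA→Y3 (2), HubC→Port (2); capacity 2 + 2 + 2 = 6.
This cut is saturated, so no flow can exceed 6.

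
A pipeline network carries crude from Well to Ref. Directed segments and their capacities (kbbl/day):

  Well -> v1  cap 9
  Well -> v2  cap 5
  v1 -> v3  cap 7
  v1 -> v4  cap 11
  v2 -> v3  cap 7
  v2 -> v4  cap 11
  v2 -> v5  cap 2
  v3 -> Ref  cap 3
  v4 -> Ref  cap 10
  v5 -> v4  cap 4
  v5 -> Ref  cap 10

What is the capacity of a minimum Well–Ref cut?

Augment Well→v1→v3→Ref: bottleneck 3, flow now 3.
Augment Well→v1→v4→Ref: bottleneck 6, flow now 9.
Augment Well→v2→v4→Ref: bottleneck 4, flow now 13.
Augment Well→v2→v5→Ref: bottleneck 1, flow now 14.
No augmenting path remains; maximum flow = 14.
By max-flow min-cut, the minimum cut capacity equals the max flow.
In the residual graph, reachable from Well: {Well}.
Min-cut edges: Well→v1 (9), Well→v2 (5); capacity 9 + 5 = 14.

14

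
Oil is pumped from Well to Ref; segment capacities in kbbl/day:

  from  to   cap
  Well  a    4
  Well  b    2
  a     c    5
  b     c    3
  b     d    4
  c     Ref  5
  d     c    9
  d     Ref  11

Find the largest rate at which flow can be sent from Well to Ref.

6

Augment Well→a→c→Ref: bottleneck 4, flow now 4.
Augment Well→b→c→Ref: bottleneck 1, flow now 5.
Augment Well→b→d→Ref: bottleneck 1, flow now 6.
No augmenting path remains; maximum flow = 6.
In the residual graph, reachable from Well: {Well}.
Min-cut edges: Well→a (4), Well→b (2); capacity 4 + 2 = 6.
This cut is saturated, so no flow can exceed 6.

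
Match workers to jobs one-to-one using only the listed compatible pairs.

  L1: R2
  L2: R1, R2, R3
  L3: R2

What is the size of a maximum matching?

Unit-capacity flow: source→left, listed edges, right→sink; max matching = max flow.
Augmenting path L1→R2 (+1); matched 1.
Augmenting path L2→R1 (+1); matched 2.
No augmenting path remains; maximum matching = 2.
König certificate: {L2, R2} is a vertex cover of size 2 (every listed pair touches it), so no matching can be larger.

2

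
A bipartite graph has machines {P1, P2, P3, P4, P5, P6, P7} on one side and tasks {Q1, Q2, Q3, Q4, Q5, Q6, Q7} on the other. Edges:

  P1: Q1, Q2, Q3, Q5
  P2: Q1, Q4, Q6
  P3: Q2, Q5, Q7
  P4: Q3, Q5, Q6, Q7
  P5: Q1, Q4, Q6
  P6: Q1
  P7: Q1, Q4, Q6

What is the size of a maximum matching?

Unit-capacity flow: source→left, listed edges, right→sink; max matching = max flow.
Augmenting path P1→Q1 (+1); matched 1.
Augmenting path P2→Q4 (+1); matched 2.
Augmenting path P3→Q2 (+1); matched 3.
Augmenting path P4→Q3 (+1); matched 4.
Augmenting path P5→Q6 (+1); matched 5.
Augmenting path P6→Q1→P1→Q5 (+1); matched 6.
No augmenting path remains; maximum matching = 6.
König certificate: {P1, P3, P4, Q1, Q4, Q6} is a vertex cover of size 6 (every listed pair touches it), so no matching can be larger.

6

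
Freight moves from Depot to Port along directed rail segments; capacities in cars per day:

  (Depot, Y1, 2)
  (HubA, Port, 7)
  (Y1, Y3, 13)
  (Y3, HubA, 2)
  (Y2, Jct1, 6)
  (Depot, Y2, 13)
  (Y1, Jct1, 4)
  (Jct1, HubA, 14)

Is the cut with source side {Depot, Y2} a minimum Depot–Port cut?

No — its capacity is 8, but the minimum cut has capacity 7.

Given cut capacity: 2 + 6 = 8.
Augment Depot→Y2→Jct1→HubA→Port: bottleneck 6, flow now 6.
Augment Depot→Y1→Y3→HubA→Port: bottleneck 1, flow now 7.
No augmenting path remains; maximum flow = 7.
In the residual graph, reachable from Depot: {Depot, Y2, Y1, Y3, Jct1, HubA}.
Min-cut edges: HubA→Port (7); capacity 7 = 7.
Cut capacity 8 exceeds the max flow 7, so it is not minimum.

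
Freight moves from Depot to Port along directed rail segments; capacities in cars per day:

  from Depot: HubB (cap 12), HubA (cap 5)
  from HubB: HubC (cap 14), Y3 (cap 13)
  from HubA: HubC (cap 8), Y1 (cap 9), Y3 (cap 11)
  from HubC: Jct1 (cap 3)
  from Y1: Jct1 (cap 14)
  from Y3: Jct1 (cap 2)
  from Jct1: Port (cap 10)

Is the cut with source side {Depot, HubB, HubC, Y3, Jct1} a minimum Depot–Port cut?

No — its capacity is 15, but the minimum cut has capacity 10.

Given cut capacity: 5 + 10 = 15.
Augment Depot→HubB→HubC→Jct1→Port: bottleneck 3, flow now 3.
Augment Depot→HubB→Y3→Jct1→Port: bottleneck 2, flow now 5.
Augment Depot→HubA→Y1→Jct1→Port: bottleneck 5, flow now 10.
No augmenting path remains; maximum flow = 10.
In the residual graph, reachable from Depot: {Depot, HubB, HubC, Y3}.
Min-cut edges: Depot→HubA (5), HubC→Jct1 (3), Y3→Jct1 (2); capacity 5 + 3 + 2 = 10.
Cut capacity 15 exceeds the max flow 10, so it is not minimum.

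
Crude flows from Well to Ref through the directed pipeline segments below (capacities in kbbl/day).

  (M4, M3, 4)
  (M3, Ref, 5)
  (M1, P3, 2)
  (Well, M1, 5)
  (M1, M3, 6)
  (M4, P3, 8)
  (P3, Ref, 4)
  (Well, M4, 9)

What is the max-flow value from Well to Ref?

Augment Well→M4→M3→Ref: bottleneck 4, flow now 4.
Augment Well→M4→P3→Ref: bottleneck 4, flow now 8.
Augment Well→M1→M3→Ref: bottleneck 1, flow now 9.
No augmenting path remains; maximum flow = 9.
In the residual graph, reachable from Well: {Well, M4, M1, M3, P3}.
Min-cut edges: M3→Ref (5), P3→Ref (4); capacity 5 + 4 = 9.
This cut is saturated, so no flow can exceed 9.

9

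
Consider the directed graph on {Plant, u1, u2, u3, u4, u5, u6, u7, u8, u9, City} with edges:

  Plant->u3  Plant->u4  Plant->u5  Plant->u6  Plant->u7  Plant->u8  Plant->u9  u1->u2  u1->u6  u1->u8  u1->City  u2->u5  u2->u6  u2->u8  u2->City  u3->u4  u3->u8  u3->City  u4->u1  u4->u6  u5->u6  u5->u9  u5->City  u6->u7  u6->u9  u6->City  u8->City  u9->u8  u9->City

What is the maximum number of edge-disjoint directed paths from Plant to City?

6

Assign every edge capacity 1; by Menger, the answer equals the max flow.
Path Plant→u3→City (+1); total 1.
Path Plant→u5→City (+1); total 2.
Path Plant→u6→City (+1); total 3.
Path Plant→u8→City (+1); total 4.
Path Plant→u9→City (+1); total 5.
Path Plant→u4→u1→City (+1); total 6.
No residual Plant→City path; max flow = 6.
Certifying cut of size 6: {Plant→u3, Plant→u4, Plant→u5, Plant→u6, Plant→u8, Plant→u9}.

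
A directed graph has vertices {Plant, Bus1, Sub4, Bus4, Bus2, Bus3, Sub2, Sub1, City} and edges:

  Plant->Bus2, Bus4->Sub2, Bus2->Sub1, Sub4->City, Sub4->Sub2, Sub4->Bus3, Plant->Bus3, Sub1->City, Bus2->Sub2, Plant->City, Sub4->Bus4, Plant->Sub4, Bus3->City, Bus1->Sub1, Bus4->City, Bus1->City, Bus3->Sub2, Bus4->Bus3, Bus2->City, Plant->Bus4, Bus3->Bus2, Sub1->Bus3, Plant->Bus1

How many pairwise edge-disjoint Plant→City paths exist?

6

Assign every edge capacity 1; by Menger, the answer equals the max flow.
Path Plant→City (+1); total 1.
Path Plant→Bus1→City (+1); total 2.
Path Plant→Sub4→City (+1); total 3.
Path Plant→Bus4→City (+1); total 4.
Path Plant→Bus2→City (+1); total 5.
Path Plant→Bus3→City (+1); total 6.
No residual Plant→City path; max flow = 6.
Certifying cut of size 6: {Plant→Bus1, Plant→Bus2, Plant→Bus3, Plant→Bus4, Plant→City, Plant→Sub4}.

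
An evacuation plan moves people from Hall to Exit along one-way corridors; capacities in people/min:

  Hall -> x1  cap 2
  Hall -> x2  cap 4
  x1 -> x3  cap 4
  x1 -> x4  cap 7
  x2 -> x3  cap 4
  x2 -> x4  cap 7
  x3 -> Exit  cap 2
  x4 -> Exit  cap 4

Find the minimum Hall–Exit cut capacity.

6

Augment Hall→x1→x3→Exit: bottleneck 2, flow now 2.
Augment Hall→x2→x4→Exit: bottleneck 4, flow now 6.
No augmenting path remains; maximum flow = 6.
By max-flow min-cut, the minimum cut capacity equals the max flow.
In the residual graph, reachable from Hall: {Hall}.
Min-cut edges: Hall→x1 (2), Hall→x2 (4); capacity 2 + 4 = 6.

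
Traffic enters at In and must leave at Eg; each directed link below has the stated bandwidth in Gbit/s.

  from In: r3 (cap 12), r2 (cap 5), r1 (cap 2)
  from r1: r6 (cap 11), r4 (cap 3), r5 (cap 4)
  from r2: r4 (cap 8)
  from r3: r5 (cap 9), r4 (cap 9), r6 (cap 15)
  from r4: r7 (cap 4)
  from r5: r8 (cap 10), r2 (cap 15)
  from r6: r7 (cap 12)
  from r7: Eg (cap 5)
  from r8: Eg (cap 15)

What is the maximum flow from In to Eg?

Augment In→r1→r4→r7→Eg: bottleneck 2, flow now 2.
Augment In→r2→r4→r7→Eg: bottleneck 2, flow now 4.
Augment In→r3→r5→r8→Eg: bottleneck 9, flow now 13.
Augment In→r3→r6→r7→Eg: bottleneck 1, flow now 14.
Augment In→r2→r4→r1→r5→r8→Eg: bottleneck 1, flow now 15. (uses reverse residual edge)
No augmenting path remains; maximum flow = 15.
In the residual graph, reachable from In: {In, r1, r2, r3, r4, r5, r6, r7}.
Min-cut edges: r5→r8 (10), r7→Eg (5); capacity 10 + 5 = 15.
This cut is saturated, so no flow can exceed 15.

15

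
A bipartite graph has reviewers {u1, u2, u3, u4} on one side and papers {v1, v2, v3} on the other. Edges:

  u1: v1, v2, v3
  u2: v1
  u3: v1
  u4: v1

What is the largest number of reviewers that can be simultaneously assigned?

Unit-capacity flow: source→left, listed edges, right→sink; max matching = max flow.
Augmenting path u1→v1 (+1); matched 1.
Augmenting path u2→v1→u1→v2 (+1); matched 2.
No augmenting path remains; maximum matching = 2.
König certificate: {u1, v1} is a vertex cover of size 2 (every listed pair touches it), so no matching can be larger.

2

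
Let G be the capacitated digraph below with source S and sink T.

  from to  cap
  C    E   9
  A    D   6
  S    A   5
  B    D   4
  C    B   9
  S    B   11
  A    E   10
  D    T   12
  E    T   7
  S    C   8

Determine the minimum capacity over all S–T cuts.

16

Augment S→A→D→T: bottleneck 5, flow now 5.
Augment S→B→D→T: bottleneck 4, flow now 9.
Augment S→C→E→T: bottleneck 7, flow now 16.
No augmenting path remains; maximum flow = 16.
By max-flow min-cut, the minimum cut capacity equals the max flow.
In the residual graph, reachable from S: {S, B, C, E}.
Min-cut edges: S→A (5), B→D (4), E→T (7); capacity 5 + 4 + 7 = 16.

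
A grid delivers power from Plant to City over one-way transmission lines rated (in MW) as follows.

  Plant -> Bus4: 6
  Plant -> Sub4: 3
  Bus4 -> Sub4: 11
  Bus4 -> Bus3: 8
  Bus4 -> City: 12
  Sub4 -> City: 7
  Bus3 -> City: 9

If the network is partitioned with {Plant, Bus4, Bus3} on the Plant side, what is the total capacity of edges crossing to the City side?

Edges leaving {Plant, Bus4, Bus3}: Plant→Sub4 (3), Bus4→Sub4 (11), Bus4→City (12), Bus3→City (9).
Cut capacity = 3 + 11 + 12 + 9 = 35.

35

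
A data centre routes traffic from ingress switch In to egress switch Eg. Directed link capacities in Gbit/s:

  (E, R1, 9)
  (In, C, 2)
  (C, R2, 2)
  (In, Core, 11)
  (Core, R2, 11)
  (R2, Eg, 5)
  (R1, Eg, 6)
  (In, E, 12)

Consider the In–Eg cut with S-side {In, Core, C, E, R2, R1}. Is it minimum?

Yes — it is a minimum cut (capacity 11).

Given cut capacity: 5 + 6 = 11.
Augment In→Core→R2→Eg: bottleneck 5, flow now 5.
Augment In→E→R1→Eg: bottleneck 6, flow now 11.
No augmenting path remains; maximum flow = 11.
Cut capacity 11 equals the max flow, so it is a minimum cut.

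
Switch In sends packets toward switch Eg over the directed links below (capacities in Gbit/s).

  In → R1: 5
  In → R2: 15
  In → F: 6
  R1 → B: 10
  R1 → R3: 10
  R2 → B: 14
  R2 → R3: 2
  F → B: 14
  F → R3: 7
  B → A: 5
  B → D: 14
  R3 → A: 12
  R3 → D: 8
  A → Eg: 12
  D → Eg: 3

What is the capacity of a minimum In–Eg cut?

Augment In→R1→B→A→Eg: bottleneck 5, flow now 5.
Augment In→R2→B→D→Eg: bottleneck 3, flow now 8.
Augment In→R2→R3→A→Eg: bottleneck 2, flow now 10.
Augment In→F→R3→A→Eg: bottleneck 5, flow now 15.
No augmenting path remains; maximum flow = 15.
By max-flow min-cut, the minimum cut capacity equals the max flow.
In the residual graph, reachable from In: {In, R1, R2, F, B, R3, A, D}.
Min-cut edges: A→Eg (12), D→Eg (3); capacity 12 + 3 = 15.

15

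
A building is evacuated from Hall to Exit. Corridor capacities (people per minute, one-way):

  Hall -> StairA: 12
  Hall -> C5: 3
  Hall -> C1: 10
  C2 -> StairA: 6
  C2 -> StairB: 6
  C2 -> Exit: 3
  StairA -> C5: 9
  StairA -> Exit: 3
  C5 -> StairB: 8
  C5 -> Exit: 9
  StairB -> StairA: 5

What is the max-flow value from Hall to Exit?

Augment Hall→StairA→Exit: bottleneck 3, flow now 3.
Augment Hall→C5→Exit: bottleneck 3, flow now 6.
Augment Hall→StairA→C5→Exit: bottleneck 6, flow now 12.
No augmenting path remains; maximum flow = 12.
In the residual graph, reachable from Hall: {Hall, StairA, C5, C1, StairB}.
Min-cut edges: StairA→Exit (3), C5→Exit (9); capacity 3 + 9 = 12.
This cut is saturated, so no flow can exceed 12.

12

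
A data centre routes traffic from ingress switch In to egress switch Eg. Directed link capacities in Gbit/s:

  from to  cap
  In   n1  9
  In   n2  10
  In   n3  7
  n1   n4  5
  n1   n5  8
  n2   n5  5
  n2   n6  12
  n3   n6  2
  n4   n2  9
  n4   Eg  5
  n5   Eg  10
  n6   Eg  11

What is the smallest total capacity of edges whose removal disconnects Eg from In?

Augment In→n1→n4→Eg: bottleneck 5, flow now 5.
Augment In→n1→n5→Eg: bottleneck 4, flow now 9.
Augment In→n2→n5→Eg: bottleneck 5, flow now 14.
Augment In→n2→n6→Eg: bottleneck 5, flow now 19.
Augment In→n3→n6→Eg: bottleneck 2, flow now 21.
No augmenting path remains; maximum flow = 21.
By max-flow min-cut, the minimum cut capacity equals the max flow.
In the residual graph, reachable from In: {In, n3}.
Min-cut edges: In→n1 (9), In→n2 (10), n3→n6 (2); capacity 9 + 10 + 2 = 21.

21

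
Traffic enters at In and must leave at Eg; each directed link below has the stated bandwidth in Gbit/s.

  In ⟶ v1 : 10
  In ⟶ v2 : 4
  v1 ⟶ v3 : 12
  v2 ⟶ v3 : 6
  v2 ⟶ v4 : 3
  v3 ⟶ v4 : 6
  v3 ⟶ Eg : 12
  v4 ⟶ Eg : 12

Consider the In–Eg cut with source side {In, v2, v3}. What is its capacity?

Edges leaving {In, v2, v3}: In→v1 (10), v2→v4 (3), v3→v4 (6), v3→Eg (12).
Cut capacity = 10 + 3 + 6 + 12 = 31.

31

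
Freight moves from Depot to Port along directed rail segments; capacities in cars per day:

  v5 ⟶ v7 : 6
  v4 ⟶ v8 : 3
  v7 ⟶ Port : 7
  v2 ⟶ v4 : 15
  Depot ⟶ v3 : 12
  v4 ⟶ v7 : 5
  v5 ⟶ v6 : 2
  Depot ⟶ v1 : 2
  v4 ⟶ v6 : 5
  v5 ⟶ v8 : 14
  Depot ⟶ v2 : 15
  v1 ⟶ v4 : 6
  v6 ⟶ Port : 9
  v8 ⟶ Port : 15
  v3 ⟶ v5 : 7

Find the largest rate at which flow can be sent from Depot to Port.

20

Augment Depot→v1→v4→v6→Port: bottleneck 2, flow now 2.
Augment Depot→v2→v4→v6→Port: bottleneck 3, flow now 5.
Augment Depot→v2→v4→v7→Port: bottleneck 5, flow now 10.
Augment Depot→v2→v4→v8→Port: bottleneck 3, flow now 13.
Augment Depot→v3→v5→v6→Port: bottleneck 2, flow now 15.
Augment Depot→v3→v5→v7→Port: bottleneck 2, flow now 17.
Augment Depot→v3→v5→v8→Port: bottleneck 3, flow now 20.
No augmenting path remains; maximum flow = 20.
In the residual graph, reachable from Depot: {Depot, v1, v2, v3, v4}.
Min-cut edges: v3→v5 (7), v4→v6 (5), v4→v7 (5), v4→v8 (3); capacity 7 + 5 + 5 + 3 = 20.
This cut is saturated, so no flow can exceed 20.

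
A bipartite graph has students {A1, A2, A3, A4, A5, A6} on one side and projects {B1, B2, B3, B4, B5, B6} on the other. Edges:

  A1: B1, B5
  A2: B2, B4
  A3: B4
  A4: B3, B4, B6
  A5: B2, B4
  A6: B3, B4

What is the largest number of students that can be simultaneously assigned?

Unit-capacity flow: source→left, listed edges, right→sink; max matching = max flow.
Augmenting path A1→B1 (+1); matched 1.
Augmenting path A2→B2 (+1); matched 2.
Augmenting path A3→B4 (+1); matched 3.
Augmenting path A4→B3 (+1); matched 4.
Augmenting path A6→B3→A4→B6 (+1); matched 5.
No augmenting path remains; maximum matching = 5.
König certificate: {A1, A4, A6, B2, B4} is a vertex cover of size 5 (every listed pair touches it), so no matching can be larger.

5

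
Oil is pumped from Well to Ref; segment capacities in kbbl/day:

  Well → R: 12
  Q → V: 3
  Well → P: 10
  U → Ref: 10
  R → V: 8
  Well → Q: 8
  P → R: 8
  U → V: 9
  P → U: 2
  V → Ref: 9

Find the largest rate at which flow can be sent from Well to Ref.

11

Augment Well→P→U→Ref: bottleneck 2, flow now 2.
Augment Well→Q→V→Ref: bottleneck 3, flow now 5.
Augment Well→R→V→Ref: bottleneck 6, flow now 11.
No augmenting path remains; maximum flow = 11.
In the residual graph, reachable from Well: {Well, P, Q, R, V}.
Min-cut edges: P→U (2), V→Ref (9); capacity 2 + 9 = 11.
This cut is saturated, so no flow can exceed 11.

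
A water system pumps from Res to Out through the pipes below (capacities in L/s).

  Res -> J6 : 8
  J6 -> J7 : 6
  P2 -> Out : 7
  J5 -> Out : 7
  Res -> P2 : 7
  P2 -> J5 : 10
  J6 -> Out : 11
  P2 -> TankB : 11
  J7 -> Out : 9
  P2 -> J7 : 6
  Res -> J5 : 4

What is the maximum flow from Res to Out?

Augment Res→J6→Out: bottleneck 8, flow now 8.
Augment Res→P2→Out: bottleneck 7, flow now 15.
Augment Res→J5→Out: bottleneck 4, flow now 19.
No augmenting path remains; maximum flow = 19.
In the residual graph, reachable from Res: {Res}.
Min-cut edges: Res→J6 (8), Res→P2 (7), Res→J5 (4); capacity 8 + 7 + 4 = 19.
This cut is saturated, so no flow can exceed 19.

19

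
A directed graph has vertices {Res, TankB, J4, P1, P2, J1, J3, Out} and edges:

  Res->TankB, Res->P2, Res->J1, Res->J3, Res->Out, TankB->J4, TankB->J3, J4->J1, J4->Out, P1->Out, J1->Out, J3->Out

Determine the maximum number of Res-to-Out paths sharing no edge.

Assign every edge capacity 1; by Menger, the answer equals the max flow.
Path Res→Out (+1); total 1.
Path Res→J1→Out (+1); total 2.
Path Res→J3→Out (+1); total 3.
Path Res→TankB→J4→Out (+1); total 4.
No residual Res→Out path; max flow = 4.
Certifying cut of size 4: {Res→J1, Res→J3, Res→Out, Res→TankB}.

4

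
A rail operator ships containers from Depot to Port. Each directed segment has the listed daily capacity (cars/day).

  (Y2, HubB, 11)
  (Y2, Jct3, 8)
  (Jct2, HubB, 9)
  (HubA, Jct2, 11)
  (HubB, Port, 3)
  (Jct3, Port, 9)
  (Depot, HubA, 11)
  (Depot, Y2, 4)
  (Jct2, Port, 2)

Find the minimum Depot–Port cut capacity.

Augment Depot→Y2→Jct3→Port: bottleneck 4, flow now 4.
Augment Depot→HubA→Jct2→Port: bottleneck 2, flow now 6.
Augment Depot→HubA→Jct2→HubB→Port: bottleneck 3, flow now 9.
No augmenting path remains; maximum flow = 9.
By max-flow min-cut, the minimum cut capacity equals the max flow.
In the residual graph, reachable from Depot: {Depot, HubA, HubB, Jct2}.
Min-cut edges: Depot→Y2 (4), HubB→Port (3), Jct2→Port (2); capacity 4 + 3 + 2 = 9.

9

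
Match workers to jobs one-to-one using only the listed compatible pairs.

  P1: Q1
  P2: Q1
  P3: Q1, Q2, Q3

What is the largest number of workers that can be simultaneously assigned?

2

Unit-capacity flow: source→left, listed edges, right→sink; max matching = max flow.
Augmenting path P1→Q1 (+1); matched 1.
Augmenting path P3→Q2 (+1); matched 2.
No augmenting path remains; maximum matching = 2.
König certificate: {P3, Q1} is a vertex cover of size 2 (every listed pair touches it), so no matching can be larger.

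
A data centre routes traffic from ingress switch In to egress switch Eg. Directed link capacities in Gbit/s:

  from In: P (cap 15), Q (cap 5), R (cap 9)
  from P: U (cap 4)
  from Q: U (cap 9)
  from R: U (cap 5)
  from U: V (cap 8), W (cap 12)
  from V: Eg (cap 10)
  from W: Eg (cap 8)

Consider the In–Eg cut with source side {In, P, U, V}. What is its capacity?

Edges leaving {In, P, U, V}: In→Q (5), In→R (9), U→W (12), V→Eg (10).
Cut capacity = 5 + 9 + 12 + 10 = 36.

36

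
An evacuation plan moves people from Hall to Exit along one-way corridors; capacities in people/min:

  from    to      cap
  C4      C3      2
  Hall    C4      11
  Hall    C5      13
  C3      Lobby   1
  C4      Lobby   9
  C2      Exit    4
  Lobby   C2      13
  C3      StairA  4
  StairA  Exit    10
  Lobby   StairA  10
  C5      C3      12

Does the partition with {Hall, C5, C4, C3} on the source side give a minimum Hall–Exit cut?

Yes — it is a minimum cut (capacity 14).

Given cut capacity: 9 + 1 + 4 = 14.
Augment Hall→C5→C3→StairA→Exit: bottleneck 4, flow now 4.
Augment Hall→C4→Lobby→C2→Exit: bottleneck 4, flow now 8.
Augment Hall→C4→Lobby→StairA→Exit: bottleneck 5, flow now 13.
Augment Hall→C5→C3→Lobby→StairA→Exit: bottleneck 1, flow now 14.
No augmenting path remains; maximum flow = 14.
Cut capacity 14 equals the max flow, so it is a minimum cut.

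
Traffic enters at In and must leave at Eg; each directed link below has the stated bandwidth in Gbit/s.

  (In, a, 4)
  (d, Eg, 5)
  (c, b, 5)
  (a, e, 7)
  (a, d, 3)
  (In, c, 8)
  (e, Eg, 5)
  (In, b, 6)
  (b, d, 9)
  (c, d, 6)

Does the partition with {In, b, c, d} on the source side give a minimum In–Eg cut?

Yes — it is a minimum cut (capacity 9).

Given cut capacity: 4 + 5 = 9.
Augment In→a→d→Eg: bottleneck 3, flow now 3.
Augment In→a→e→Eg: bottleneck 1, flow now 4.
Augment In→b→d→Eg: bottleneck 2, flow now 6.
Augment In→b→d→a→e→Eg: bottleneck 3, flow now 9. (uses reverse residual edge)
No augmenting path remains; maximum flow = 9.
Cut capacity 9 equals the max flow, so it is a minimum cut.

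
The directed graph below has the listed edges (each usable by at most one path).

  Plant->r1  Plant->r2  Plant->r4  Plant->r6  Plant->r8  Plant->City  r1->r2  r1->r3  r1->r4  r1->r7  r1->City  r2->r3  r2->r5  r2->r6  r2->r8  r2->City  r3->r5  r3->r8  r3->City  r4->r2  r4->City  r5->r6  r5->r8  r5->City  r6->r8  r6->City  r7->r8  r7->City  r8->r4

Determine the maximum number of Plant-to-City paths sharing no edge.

Assign every edge capacity 1; by Menger, the answer equals the max flow.
Path Plant→City (+1); total 1.
Path Plant→r1→City (+1); total 2.
Path Plant→r2→City (+1); total 3.
Path Plant→r4→City (+1); total 4.
Path Plant→r6→City (+1); total 5.
Path Plant→r8→r4→r2→r3→City (+1); total 6.
No residual Plant→City path; max flow = 6.
Certifying cut of size 6: {Plant→City, Plant→r1, Plant→r2, Plant→r4, Plant→r6, Plant→r8}.

6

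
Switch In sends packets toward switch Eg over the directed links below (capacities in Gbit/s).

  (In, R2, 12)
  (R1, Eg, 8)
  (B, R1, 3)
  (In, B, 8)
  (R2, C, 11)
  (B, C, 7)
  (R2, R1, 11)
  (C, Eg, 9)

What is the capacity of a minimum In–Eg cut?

Augment In→B→R1→Eg: bottleneck 3, flow now 3.
Augment In→B→C→Eg: bottleneck 5, flow now 8.
Augment In→R2→R1→Eg: bottleneck 5, flow now 13.
Augment In→R2→C→Eg: bottleneck 4, flow now 17.
No augmenting path remains; maximum flow = 17.
By max-flow min-cut, the minimum cut capacity equals the max flow.
In the residual graph, reachable from In: {In, B, R2, R1, C}.
Min-cut edges: R1→Eg (8), C→Eg (9); capacity 8 + 9 = 17.

17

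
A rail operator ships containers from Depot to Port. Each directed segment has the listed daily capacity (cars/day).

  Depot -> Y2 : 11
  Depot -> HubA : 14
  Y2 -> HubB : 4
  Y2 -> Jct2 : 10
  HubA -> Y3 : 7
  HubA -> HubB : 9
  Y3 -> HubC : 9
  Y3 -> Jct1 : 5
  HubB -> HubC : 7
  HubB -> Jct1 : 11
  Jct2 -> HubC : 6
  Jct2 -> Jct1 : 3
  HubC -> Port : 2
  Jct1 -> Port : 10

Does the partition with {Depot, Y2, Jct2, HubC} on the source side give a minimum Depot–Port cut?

No — its capacity is 23, but the minimum cut has capacity 12.

Given cut capacity: 14 + 4 + 3 + 2 = 23.
Augment Depot→Y2→HubB→HubC→Port: bottleneck 2, flow now 2.
Augment Depot→Y2→HubB→Jct1→Port: bottleneck 2, flow now 4.
Augment Depot→Y2→Jct2→Jct1→Port: bottleneck 3, flow now 7.
Augment Depot→HubA→Y3→Jct1→Port: bottleneck 5, flow now 12.
No augmenting path remains; maximum flow = 12.
In the residual graph, reachable from Depot: {Depot, Y2, HubA, Y3, HubB, Jct2, HubC, Jct1}.
Min-cut edges: HubC→Port (2), Jct1→Port (10); capacity 2 + 10 = 12.
Cut capacity 23 exceeds the max flow 12, so it is not minimum.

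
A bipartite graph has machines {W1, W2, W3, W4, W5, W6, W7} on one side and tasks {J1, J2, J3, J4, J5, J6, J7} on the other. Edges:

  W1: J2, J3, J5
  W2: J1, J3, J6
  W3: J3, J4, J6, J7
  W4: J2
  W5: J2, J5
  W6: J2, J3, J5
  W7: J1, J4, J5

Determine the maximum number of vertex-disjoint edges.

6

Unit-capacity flow: source→left, listed edges, right→sink; max matching = max flow.
Augmenting path W1→J2 (+1); matched 1.
Augmenting path W2→J1 (+1); matched 2.
Augmenting path W3→J3 (+1); matched 3.
Augmenting path W5→J5 (+1); matched 4.
Augmenting path W7→J4 (+1); matched 5.
Augmenting path W6→J3→W3→J6 (+1); matched 6.
No augmenting path remains; maximum matching = 6.
König certificate: {W2, W3, W7, J2, J3, J5} is a vertex cover of size 6 (every listed pair touches it), so no matching can be larger.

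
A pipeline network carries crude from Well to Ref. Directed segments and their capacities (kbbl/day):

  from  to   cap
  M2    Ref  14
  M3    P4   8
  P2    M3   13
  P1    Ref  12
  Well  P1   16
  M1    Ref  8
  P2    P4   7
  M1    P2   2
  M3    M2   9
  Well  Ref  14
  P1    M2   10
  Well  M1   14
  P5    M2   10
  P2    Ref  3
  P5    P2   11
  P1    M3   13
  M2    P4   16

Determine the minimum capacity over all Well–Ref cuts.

40

Augment Well→Ref: bottleneck 14, flow now 14.
Augment Well→M1→Ref: bottleneck 8, flow now 22.
Augment Well→P1→Ref: bottleneck 12, flow now 34.
Augment Well→M1→P2→Ref: bottleneck 2, flow now 36.
Augment Well→P1→M2→Ref: bottleneck 4, flow now 40.
No augmenting path remains; maximum flow = 40.
By max-flow min-cut, the minimum cut capacity equals the max flow.
In the residual graph, reachable from Well: {Well, M1}.
Min-cut edges: Well→P1 (16), Well→Ref (14), M1→P2 (2), M1→Ref (8); capacity 16 + 14 + 2 + 8 = 40.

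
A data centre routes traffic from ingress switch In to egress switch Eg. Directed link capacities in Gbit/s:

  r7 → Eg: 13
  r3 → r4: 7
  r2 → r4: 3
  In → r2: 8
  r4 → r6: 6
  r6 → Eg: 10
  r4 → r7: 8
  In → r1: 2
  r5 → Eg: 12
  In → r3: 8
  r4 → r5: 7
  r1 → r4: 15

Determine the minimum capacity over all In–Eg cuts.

12

Augment In→r1→r4→r5→Eg: bottleneck 2, flow now 2.
Augment In→r2→r4→r5→Eg: bottleneck 3, flow now 5.
Augment In→r3→r4→r5→Eg: bottleneck 2, flow now 7.
Augment In→r3→r4→r6→Eg: bottleneck 5, flow now 12.
No augmenting path remains; maximum flow = 12.
By max-flow min-cut, the minimum cut capacity equals the max flow.
In the residual graph, reachable from In: {In, r2, r3}.
Min-cut edges: In→r1 (2), r2→r4 (3), r3→r4 (7); capacity 2 + 3 + 7 = 12.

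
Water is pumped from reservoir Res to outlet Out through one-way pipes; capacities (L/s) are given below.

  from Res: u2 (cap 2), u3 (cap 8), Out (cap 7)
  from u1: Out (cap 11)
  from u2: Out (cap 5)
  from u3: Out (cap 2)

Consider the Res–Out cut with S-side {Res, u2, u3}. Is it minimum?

No — its capacity is 14, but the minimum cut has capacity 11.

Given cut capacity: 7 + 5 + 2 = 14.
Augment Res→Out: bottleneck 7, flow now 7.
Augment Res→u2→Out: bottleneck 2, flow now 9.
Augment Res→u3→Out: bottleneck 2, flow now 11.
No augmenting path remains; maximum flow = 11.
In the residual graph, reachable from Res: {Res, u3}.
Min-cut edges: Res→u2 (2), Res→Out (7), u3→Out (2); capacity 2 + 7 + 2 = 11.
Cut capacity 14 exceeds the max flow 11, so it is not minimum.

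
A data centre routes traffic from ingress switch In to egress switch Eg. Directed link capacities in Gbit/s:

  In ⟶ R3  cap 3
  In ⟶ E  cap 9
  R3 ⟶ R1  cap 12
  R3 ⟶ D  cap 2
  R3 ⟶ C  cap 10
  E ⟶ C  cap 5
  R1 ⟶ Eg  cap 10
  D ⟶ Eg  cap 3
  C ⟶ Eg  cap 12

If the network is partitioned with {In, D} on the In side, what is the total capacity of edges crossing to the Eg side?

15

Edges leaving {In, D}: In→R3 (3), In→E (9), D→Eg (3).
Cut capacity = 3 + 9 + 3 = 15.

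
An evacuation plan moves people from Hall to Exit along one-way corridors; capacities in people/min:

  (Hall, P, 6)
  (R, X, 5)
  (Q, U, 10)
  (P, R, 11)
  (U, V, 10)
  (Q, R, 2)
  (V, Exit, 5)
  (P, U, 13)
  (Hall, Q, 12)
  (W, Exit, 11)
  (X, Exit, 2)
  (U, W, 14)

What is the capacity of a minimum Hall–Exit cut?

18

Augment Hall→P→R→X→Exit: bottleneck 2, flow now 2.
Augment Hall→P→U→V→Exit: bottleneck 4, flow now 6.
Augment Hall→Q→U→V→Exit: bottleneck 1, flow now 7.
Augment Hall→Q→U→W→Exit: bottleneck 9, flow now 16.
Augment Hall→Q→R→P→U→W→Exit: bottleneck 2, flow now 18. (uses reverse residual edge)
No augmenting path remains; maximum flow = 18.
By max-flow min-cut, the minimum cut capacity equals the max flow.
In the residual graph, reachable from Hall: {Hall}.
Min-cut edges: Hall→P (6), Hall→Q (12); capacity 6 + 12 = 18.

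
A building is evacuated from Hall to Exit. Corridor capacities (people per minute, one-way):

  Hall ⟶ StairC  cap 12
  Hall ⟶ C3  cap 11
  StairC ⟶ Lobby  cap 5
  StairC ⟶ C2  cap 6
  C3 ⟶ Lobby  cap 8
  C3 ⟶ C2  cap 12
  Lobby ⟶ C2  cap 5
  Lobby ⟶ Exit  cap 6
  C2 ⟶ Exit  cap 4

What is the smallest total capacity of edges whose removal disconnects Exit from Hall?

10

Augment Hall→StairC→Lobby→Exit: bottleneck 5, flow now 5.
Augment Hall→StairC→C2→Exit: bottleneck 4, flow now 9.
Augment Hall→C3→Lobby→Exit: bottleneck 1, flow now 10.
No augmenting path remains; maximum flow = 10.
By max-flow min-cut, the minimum cut capacity equals the max flow.
In the residual graph, reachable from Hall: {Hall, StairC, C3, Lobby, C2}.
Min-cut edges: Lobby→Exit (6), C2→Exit (4); capacity 6 + 4 = 10.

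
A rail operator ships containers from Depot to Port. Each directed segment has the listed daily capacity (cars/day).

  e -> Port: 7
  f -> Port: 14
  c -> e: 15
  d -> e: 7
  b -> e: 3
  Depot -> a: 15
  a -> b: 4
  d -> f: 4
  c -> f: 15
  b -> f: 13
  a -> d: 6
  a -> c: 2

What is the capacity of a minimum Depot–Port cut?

Augment Depot→a→b→e→Port: bottleneck 3, flow now 3.
Augment Depot→a→b→f→Port: bottleneck 1, flow now 4.
Augment Depot→a→c→e→Port: bottleneck 2, flow now 6.
Augment Depot→a→d→e→Port: bottleneck 2, flow now 8.
Augment Depot→a→d→f→Port: bottleneck 4, flow now 12.
No augmenting path remains; maximum flow = 12.
By max-flow min-cut, the minimum cut capacity equals the max flow.
In the residual graph, reachable from Depot: {Depot, a}.
Min-cut edges: a→b (4), a→c (2), a→d (6); capacity 4 + 2 + 6 = 12.

12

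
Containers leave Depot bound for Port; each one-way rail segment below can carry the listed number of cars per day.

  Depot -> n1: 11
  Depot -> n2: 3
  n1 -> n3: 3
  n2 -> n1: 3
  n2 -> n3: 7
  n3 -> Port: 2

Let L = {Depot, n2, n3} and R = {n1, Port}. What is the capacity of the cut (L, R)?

Edges leaving {Depot, n2, n3}: Depot→n1 (11), n2→n1 (3), n3→Port (2).
Cut capacity = 11 + 3 + 2 = 16.

16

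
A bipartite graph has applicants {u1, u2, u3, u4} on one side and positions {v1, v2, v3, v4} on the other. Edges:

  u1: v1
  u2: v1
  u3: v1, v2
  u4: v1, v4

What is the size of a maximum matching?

Unit-capacity flow: source→left, listed edges, right→sink; max matching = max flow.
Augmenting path u1→v1 (+1); matched 1.
Augmenting path u3→v2 (+1); matched 2.
Augmenting path u4→v4 (+1); matched 3.
No augmenting path remains; maximum matching = 3.
König certificate: {u3, u4, v1} is a vertex cover of size 3 (every listed pair touches it), so no matching can be larger.

3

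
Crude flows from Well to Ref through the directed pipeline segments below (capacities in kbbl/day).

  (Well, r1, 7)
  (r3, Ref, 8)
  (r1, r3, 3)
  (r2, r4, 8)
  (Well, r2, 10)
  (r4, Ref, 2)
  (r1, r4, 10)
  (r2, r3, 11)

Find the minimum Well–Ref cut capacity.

10

Augment Well→r1→r3→Ref: bottleneck 3, flow now 3.
Augment Well→r1→r4→Ref: bottleneck 2, flow now 5.
Augment Well→r2→r3→Ref: bottleneck 5, flow now 10.
No augmenting path remains; maximum flow = 10.
By max-flow min-cut, the minimum cut capacity equals the max flow.
In the residual graph, reachable from Well: {Well, r1, r2, r3, r4}.
Min-cut edges: r3→Ref (8), r4→Ref (2); capacity 8 + 2 = 10.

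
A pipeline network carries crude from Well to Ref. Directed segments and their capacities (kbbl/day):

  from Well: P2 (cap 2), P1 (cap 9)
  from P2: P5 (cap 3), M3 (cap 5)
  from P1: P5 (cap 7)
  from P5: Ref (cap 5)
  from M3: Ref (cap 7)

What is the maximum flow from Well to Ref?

Augment Well→P2→P5→Ref: bottleneck 2, flow now 2.
Augment Well→P1→P5→Ref: bottleneck 3, flow now 5.
Augment Well→P1→P5→P2→M3→Ref: bottleneck 2, flow now 7. (uses reverse residual edge)
No augmenting path remains; maximum flow = 7.
In the residual graph, reachable from Well: {Well, P1, P5}.
Min-cut edges: Well→P2 (2), P5→Ref (5); capacity 2 + 5 = 7.
This cut is saturated, so no flow can exceed 7.

7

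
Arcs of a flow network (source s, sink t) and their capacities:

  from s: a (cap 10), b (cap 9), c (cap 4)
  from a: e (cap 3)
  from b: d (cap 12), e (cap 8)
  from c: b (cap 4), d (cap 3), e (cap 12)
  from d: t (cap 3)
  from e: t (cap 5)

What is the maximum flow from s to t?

Augment s→a→e→t: bottleneck 3, flow now 3.
Augment s→b→d→t: bottleneck 3, flow now 6.
Augment s→b→e→t: bottleneck 2, flow now 8.
No augmenting path remains; maximum flow = 8.
In the residual graph, reachable from s: {s, a, b, c, d, e}.
Min-cut edges: d→t (3), e→t (5); capacity 3 + 5 = 8.
This cut is saturated, so no flow can exceed 8.

8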